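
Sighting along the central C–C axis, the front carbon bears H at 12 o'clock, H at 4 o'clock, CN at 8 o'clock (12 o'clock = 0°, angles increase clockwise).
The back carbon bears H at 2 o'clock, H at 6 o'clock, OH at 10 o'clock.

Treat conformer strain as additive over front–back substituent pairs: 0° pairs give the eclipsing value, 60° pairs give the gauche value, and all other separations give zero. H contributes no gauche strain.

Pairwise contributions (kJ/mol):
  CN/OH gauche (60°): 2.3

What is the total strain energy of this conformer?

2.3 kJ/mol

This conformer is staggered. CN at 240° is gauche with OH at 300° (2.3). Total 2.3 kJ/mol.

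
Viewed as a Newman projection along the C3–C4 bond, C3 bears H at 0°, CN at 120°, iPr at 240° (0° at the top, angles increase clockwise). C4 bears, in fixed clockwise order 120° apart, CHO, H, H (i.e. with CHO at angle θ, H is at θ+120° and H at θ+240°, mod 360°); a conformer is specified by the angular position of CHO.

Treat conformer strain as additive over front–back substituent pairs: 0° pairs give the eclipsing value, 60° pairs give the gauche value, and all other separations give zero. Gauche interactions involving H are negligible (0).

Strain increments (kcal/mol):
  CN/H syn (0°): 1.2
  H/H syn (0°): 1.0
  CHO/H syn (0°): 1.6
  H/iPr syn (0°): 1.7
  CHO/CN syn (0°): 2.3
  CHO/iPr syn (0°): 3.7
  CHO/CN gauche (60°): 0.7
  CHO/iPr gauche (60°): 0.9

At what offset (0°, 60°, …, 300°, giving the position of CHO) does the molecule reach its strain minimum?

CHO at 0° (eclipsed): H–CHO eclipsed, CN–H eclipsed, iPr–H eclipsed; 1.6 + 1.2 + 1.7 = 4.5 kcal/mol.
CHO at 60° (staggered): CN–CHO gauche; 0.7 = 0.7 kcal/mol.
CHO at 120° (eclipsed): H–H eclipsed, CN–CHO eclipsed, iPr–H eclipsed; 1.0 + 2.3 + 1.7 = 5.0 kcal/mol.
CHO at 180° (staggered): CN–CHO gauche, iPr–CHO gauche; 0.7 + 0.9 = 1.6 kcal/mol.
CHO at 240° (eclipsed): H–H eclipsed, CN–H eclipsed, iPr–CHO eclipsed; 1.0 + 1.2 + 3.7 = 5.9 kcal/mol.
CHO at 300° (staggered): iPr–CHO gauche; 0.9 = 0.9 kcal/mol.
The minimum (0.7 kcal/mol) occurs with CHO at 60°.

60°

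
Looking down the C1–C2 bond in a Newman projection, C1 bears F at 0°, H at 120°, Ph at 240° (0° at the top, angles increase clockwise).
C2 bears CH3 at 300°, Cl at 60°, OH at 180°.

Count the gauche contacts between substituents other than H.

4

Non-H gauche pairs: F(0°)/CH3(300°); F(0°)/Cl(60°); Ph(240°)/CH3(300°); Ph(240°)/OH(180°) — 4 interactions.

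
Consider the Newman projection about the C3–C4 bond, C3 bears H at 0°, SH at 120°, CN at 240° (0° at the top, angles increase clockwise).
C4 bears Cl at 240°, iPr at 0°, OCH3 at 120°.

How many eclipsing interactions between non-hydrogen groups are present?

2

Non-H eclipsing pairs: SH(120°)/OCH3(120°); CN(240°)/Cl(240°) — 2 interactions.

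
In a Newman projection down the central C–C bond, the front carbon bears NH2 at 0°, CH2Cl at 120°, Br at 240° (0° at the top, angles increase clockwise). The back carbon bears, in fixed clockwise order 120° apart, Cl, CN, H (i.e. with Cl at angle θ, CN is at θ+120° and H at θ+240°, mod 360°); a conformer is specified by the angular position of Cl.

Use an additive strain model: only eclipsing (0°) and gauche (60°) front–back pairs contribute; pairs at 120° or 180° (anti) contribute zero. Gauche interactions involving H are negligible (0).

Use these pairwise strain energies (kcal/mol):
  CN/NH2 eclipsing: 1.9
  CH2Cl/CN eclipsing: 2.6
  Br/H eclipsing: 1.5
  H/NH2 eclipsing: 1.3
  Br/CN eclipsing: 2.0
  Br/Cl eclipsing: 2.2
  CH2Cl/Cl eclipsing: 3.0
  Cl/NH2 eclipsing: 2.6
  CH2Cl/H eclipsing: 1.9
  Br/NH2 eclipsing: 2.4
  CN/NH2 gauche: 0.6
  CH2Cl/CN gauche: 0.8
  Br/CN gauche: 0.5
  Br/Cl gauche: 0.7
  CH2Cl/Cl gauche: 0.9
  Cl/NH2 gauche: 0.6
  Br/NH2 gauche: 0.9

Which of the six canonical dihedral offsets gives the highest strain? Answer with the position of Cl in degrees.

0°

Cl at 0° (eclipsed): NH2–Cl eclipsed, CH2Cl–CN eclipsed, Br–H eclipsed; 2.6 + 2.6 + 1.5 = 6.7 kcal/mol.
Cl at 60° (staggered): NH2–Cl gauche, CH2Cl–Cl gauche, CH2Cl–CN gauche, Br–CN gauche; 0.6 + 0.9 + 0.8 + 0.5 = 2.8 kcal/mol.
Cl at 120° (eclipsed): NH2–H eclipsed, CH2Cl–Cl eclipsed, Br–CN eclipsed; 1.3 + 3.0 + 2.0 = 6.3 kcal/mol.
Cl at 180° (staggered): NH2–CN gauche, CH2Cl–Cl gauche, Br–Cl gauche, Br–CN gauche; 0.6 + 0.9 + 0.7 + 0.5 = 2.7 kcal/mol.
Cl at 240° (eclipsed): NH2–CN eclipsed, CH2Cl–H eclipsed, Br–Cl eclipsed; 1.9 + 1.9 + 2.2 = 6.0 kcal/mol.
Cl at 300° (staggered): NH2–Cl gauche, NH2–CN gauche, CH2Cl–CN gauche, Br–Cl gauche; 0.6 + 0.6 + 0.8 + 0.7 = 2.7 kcal/mol.
The maximum (6.7 kcal/mol) occurs with Cl at 0°.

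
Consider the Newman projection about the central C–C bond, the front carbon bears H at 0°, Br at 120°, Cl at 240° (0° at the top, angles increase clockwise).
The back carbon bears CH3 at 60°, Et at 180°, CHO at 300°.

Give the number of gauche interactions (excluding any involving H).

4

Non-H gauche pairs: Br(120°)/CH3(60°); Br(120°)/Et(180°); Cl(240°)/Et(180°); Cl(240°)/CHO(300°) — 4 interactions.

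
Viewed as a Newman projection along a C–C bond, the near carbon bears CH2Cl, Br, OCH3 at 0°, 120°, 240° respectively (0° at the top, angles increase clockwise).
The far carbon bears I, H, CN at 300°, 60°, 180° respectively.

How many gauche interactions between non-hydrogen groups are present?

4

Non-H gauche pairs: CH2Cl(0°)/I(300°); Br(120°)/CN(180°); OCH3(240°)/I(300°); OCH3(240°)/CN(180°) — 4 interactions.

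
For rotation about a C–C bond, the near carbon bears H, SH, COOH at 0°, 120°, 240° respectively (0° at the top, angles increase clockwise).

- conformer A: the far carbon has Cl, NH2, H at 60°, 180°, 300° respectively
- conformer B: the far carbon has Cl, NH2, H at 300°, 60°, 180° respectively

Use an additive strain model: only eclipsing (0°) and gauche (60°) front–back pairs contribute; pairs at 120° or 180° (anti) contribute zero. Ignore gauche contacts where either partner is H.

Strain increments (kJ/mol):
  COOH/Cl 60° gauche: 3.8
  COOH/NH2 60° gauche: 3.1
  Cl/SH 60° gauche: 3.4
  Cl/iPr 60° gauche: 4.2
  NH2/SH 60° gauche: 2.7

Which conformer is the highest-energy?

A (staggered): SH–Cl gauche, SH–NH2 gauche, COOH–NH2 gauche; 3.4 + 2.7 + 3.1 = 9.2 kJ/mol.
B (staggered): SH–NH2 gauche, COOH–Cl gauche; 2.7 + 3.8 = 6.5 kJ/mol.
A has the highest total (9.2 kJ/mol).

A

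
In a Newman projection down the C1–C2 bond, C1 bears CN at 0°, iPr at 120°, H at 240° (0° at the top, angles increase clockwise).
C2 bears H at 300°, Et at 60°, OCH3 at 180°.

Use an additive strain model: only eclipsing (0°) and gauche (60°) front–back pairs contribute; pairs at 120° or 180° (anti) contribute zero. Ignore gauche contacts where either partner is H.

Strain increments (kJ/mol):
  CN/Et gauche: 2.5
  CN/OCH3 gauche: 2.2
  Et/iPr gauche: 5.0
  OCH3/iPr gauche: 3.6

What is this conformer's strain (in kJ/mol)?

This conformer is staggered. CN at 0° is gauche with Et at 60° (2.5); iPr at 120° is gauche with Et at 60° (5.0); iPr at 120° is gauche with OCH3 at 180° (3.6). Total 11.1 kJ/mol.

11.1 kJ/mol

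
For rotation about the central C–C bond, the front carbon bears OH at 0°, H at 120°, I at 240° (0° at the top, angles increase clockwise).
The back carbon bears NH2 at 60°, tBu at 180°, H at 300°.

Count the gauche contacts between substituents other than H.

Non-H gauche pairs: OH(0°)/NH2(60°); I(240°)/tBu(180°) — 2 interactions.

2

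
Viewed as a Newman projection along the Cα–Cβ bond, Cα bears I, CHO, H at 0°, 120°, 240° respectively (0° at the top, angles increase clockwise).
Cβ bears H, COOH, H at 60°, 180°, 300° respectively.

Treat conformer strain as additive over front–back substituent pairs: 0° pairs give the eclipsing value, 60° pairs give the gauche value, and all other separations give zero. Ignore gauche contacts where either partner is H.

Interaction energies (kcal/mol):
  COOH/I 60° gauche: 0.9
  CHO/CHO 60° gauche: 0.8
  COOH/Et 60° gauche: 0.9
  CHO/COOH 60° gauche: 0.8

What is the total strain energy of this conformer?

0.8 kcal/mol

This conformer (staggered): CHO(120°)/COOH(180°) gauche 0.8 → 0.8 kcal/mol.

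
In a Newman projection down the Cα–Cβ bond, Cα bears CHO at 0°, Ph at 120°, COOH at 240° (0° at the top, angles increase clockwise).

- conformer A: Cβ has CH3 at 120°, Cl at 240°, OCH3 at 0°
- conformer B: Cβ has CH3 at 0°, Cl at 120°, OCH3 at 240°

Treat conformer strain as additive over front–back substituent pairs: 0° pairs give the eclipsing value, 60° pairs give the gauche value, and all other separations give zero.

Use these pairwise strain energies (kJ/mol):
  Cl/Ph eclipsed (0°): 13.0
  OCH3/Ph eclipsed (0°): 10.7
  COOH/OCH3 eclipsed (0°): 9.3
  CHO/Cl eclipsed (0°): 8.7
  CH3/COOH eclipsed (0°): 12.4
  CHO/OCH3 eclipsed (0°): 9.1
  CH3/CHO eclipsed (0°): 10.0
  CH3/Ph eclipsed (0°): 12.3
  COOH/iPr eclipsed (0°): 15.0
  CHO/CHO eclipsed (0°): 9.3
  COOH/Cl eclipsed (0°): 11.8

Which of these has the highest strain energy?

A

A (eclipsed): CHO–OCH3 eclipsed, Ph–CH3 eclipsed, COOH–Cl eclipsed; 9.1 + 12.3 + 11.8 = 33.2 kJ/mol.
B (eclipsed): CHO–CH3 eclipsed, Ph–Cl eclipsed, COOH–OCH3 eclipsed; 10.0 + 13.0 + 9.3 = 32.3 kJ/mol.
A has the highest total (33.2 kJ/mol).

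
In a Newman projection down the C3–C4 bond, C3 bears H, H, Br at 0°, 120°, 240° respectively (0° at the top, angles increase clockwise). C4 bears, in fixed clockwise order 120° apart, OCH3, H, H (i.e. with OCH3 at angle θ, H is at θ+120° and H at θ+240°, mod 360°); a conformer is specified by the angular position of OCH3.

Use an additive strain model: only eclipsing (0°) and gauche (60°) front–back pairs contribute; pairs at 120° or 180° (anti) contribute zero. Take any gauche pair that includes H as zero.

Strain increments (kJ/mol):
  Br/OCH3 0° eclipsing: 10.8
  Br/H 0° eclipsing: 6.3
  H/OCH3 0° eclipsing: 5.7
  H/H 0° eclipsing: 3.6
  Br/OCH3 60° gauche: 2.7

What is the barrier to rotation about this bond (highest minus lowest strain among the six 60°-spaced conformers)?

18.0 kJ/mol

OCH3 at 0° (eclipsed): H–OCH3 eclipsed, H–H eclipsed, Br–H eclipsed; 5.7 + 3.6 + 6.3 = 15.6 kJ/mol.
OCH3 at 60° (staggered): no non-H gauche contacts → 0.0 kJ/mol.
OCH3 at 120° (eclipsed): H–H eclipsed, H–OCH3 eclipsed, Br–H eclipsed; 3.6 + 5.7 + 6.3 = 15.6 kJ/mol.
OCH3 at 180° (staggered): Br–OCH3 gauche; 2.7 = 2.7 kJ/mol.
OCH3 at 240° (eclipsed): H–H eclipsed, H–H eclipsed, Br–OCH3 eclipsed; 3.6 + 3.6 + 10.8 = 18.0 kJ/mol.
OCH3 at 300° (staggered): Br–OCH3 gauche; 2.7 = 2.7 kJ/mol.
Max at 240° (18.0 kJ/mol), min at 60° (0.0 kJ/mol); barrier = 18.0 kJ/mol.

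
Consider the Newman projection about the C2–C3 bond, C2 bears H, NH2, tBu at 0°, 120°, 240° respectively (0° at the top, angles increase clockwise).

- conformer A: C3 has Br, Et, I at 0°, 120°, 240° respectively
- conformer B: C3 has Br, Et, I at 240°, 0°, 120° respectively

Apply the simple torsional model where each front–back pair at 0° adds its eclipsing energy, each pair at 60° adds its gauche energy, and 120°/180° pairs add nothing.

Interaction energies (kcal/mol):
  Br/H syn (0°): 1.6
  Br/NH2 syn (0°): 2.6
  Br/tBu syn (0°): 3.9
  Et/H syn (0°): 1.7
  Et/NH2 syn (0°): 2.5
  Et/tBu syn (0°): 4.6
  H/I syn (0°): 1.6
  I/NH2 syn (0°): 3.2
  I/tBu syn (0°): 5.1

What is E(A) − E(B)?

A (eclipsed): H(0°)/Br(0°) eclipsed 1.6; NH2(120°)/Et(120°) eclipsed 2.5; tBu(240°)/I(240°) eclipsed 5.1 → 9.2 kcal/mol.
B (eclipsed): H(0°)/Et(0°) eclipsed 1.7; NH2(120°)/I(120°) eclipsed 3.2; tBu(240°)/Br(240°) eclipsed 3.9 → 8.8 kcal/mol.
E(A) − E(B) = 9.2 − 8.8 = +0.4 kcal/mol.

+0.4 kcal/mol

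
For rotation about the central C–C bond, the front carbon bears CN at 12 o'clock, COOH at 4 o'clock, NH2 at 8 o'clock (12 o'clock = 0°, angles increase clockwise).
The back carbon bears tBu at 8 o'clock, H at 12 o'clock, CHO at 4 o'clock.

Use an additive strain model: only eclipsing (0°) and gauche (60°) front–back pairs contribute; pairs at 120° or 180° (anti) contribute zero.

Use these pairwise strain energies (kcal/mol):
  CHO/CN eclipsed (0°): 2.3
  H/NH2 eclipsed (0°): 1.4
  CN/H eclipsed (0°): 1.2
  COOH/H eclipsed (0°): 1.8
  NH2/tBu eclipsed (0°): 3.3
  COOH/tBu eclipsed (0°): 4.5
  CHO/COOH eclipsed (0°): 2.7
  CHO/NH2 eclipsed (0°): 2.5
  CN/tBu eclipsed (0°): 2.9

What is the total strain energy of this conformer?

This conformer is eclipsed. CN at 0° is eclipsed with H at 0° (1.2); COOH at 120° is eclipsed with CHO at 120° (2.7); NH2 at 240° is eclipsed with tBu at 240° (3.3). Total 7.2 kcal/mol.

7.2 kcal/mol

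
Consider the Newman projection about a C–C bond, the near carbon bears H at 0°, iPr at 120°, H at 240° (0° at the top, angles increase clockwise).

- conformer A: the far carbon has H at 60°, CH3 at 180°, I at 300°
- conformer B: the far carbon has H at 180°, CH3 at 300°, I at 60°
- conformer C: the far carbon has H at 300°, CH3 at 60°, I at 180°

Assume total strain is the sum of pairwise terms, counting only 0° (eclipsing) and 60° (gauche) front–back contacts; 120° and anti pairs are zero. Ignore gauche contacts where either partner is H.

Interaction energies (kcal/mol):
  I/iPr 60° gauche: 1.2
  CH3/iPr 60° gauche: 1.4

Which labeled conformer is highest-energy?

A is staggered. iPr at 120° is gauche with CH3 at 180° (1.4). Total 1.4 kcal/mol.
B is staggered. iPr at 120° is gauche with I at 60° (1.2). Total 1.2 kcal/mol.
C is staggered. iPr at 120° is gauche with CH3 at 60° (1.4); iPr at 120° is gauche with I at 180° (1.2). Total 2.6 kcal/mol.
C has the highest total (2.6 kcal/mol).

C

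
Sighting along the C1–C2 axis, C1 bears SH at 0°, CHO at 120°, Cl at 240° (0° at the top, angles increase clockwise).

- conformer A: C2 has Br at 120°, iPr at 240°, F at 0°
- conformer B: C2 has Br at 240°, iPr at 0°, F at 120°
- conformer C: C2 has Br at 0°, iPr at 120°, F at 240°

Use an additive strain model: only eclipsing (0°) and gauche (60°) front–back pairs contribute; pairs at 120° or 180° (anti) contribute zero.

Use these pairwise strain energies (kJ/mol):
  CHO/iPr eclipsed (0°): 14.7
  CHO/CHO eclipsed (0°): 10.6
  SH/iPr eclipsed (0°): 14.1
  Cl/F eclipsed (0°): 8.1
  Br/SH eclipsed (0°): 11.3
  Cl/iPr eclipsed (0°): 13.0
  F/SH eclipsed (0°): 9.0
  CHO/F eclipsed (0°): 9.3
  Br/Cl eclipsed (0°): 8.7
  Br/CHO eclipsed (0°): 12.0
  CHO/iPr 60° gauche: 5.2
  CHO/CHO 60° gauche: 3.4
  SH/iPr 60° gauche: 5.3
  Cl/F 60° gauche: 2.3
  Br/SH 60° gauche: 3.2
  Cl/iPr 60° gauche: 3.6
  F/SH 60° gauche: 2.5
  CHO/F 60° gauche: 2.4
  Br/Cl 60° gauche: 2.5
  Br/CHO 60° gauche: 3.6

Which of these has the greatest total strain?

A (eclipsed): SH–F eclipsed, CHO–Br eclipsed, Cl–iPr eclipsed; 9.0 + 12.0 + 13.0 = 34.0 kJ/mol.
B (eclipsed): SH–iPr eclipsed, CHO–F eclipsed, Cl–Br eclipsed; 14.1 + 9.3 + 8.7 = 32.1 kJ/mol.
C (eclipsed): SH–Br eclipsed, CHO–iPr eclipsed, Cl–F eclipsed; 11.3 + 14.7 + 8.1 = 34.1 kJ/mol.
C has the highest total (34.1 kJ/mol).

C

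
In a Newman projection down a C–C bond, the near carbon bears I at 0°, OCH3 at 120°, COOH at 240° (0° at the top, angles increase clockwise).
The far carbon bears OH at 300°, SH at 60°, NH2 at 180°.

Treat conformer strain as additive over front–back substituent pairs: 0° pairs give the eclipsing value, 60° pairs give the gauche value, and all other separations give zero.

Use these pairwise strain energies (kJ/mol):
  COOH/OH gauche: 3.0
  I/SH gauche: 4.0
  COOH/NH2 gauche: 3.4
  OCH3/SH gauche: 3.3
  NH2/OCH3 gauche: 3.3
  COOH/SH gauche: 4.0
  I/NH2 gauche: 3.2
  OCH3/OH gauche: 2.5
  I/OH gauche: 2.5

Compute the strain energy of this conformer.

19.5 kJ/mol

This conformer (staggered): I–OH gauche, I–SH gauche, OCH3–SH gauche, OCH3–NH2 gauche, COOH–OH gauche, COOH–NH2 gauche; 2.5 + 4.0 + 3.3 + 3.3 + 3.0 + 3.4 = 19.5 kJ/mol.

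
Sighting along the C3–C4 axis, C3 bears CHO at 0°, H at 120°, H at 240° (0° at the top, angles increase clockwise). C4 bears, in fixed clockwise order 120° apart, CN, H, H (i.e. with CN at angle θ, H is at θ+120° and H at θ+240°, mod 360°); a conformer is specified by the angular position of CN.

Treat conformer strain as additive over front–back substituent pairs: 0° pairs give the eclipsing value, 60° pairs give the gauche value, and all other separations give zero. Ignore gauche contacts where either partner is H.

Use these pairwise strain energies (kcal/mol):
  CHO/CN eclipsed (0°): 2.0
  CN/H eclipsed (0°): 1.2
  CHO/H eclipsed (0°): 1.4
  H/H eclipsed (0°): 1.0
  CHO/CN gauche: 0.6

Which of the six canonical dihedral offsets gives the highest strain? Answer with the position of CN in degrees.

CN at 0° is eclipsed. CHO at 0° is eclipsed with CN at 0° (2.0); H at 120° is eclipsed with H at 120° (1.0); H at 240° is eclipsed with H at 240° (1.0). Total 4.0 kcal/mol.
CN at 60° is staggered. CHO at 0° is gauche with CN at 60° (0.6). Total 0.6 kcal/mol.
CN at 120° is eclipsed. CHO at 0° is eclipsed with H at 0° (1.4); H at 120° is eclipsed with CN at 120° (1.2); H at 240° is eclipsed with H at 240° (1.0). Total 3.6 kcal/mol.
CN at 180° (staggered): no non-H gauche contacts → 0.0 kcal/mol.
CN at 240° is eclipsed. CHO at 0° is eclipsed with H at 0° (1.4); H at 120° is eclipsed with H at 120° (1.0); H at 240° is eclipsed with CN at 240° (1.2). Total 3.6 kcal/mol.
CN at 300° is staggered. CHO at 0° is gauche with CN at 300° (0.6). Total 0.6 kcal/mol.
The maximum (4.0 kcal/mol) occurs with CN at 0°.

0°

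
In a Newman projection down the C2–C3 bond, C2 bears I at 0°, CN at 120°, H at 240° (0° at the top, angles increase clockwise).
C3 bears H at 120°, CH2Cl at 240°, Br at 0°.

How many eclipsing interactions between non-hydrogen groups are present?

Non-H eclipsing pairs: I(0°)/Br(0°) — 1 interaction.

1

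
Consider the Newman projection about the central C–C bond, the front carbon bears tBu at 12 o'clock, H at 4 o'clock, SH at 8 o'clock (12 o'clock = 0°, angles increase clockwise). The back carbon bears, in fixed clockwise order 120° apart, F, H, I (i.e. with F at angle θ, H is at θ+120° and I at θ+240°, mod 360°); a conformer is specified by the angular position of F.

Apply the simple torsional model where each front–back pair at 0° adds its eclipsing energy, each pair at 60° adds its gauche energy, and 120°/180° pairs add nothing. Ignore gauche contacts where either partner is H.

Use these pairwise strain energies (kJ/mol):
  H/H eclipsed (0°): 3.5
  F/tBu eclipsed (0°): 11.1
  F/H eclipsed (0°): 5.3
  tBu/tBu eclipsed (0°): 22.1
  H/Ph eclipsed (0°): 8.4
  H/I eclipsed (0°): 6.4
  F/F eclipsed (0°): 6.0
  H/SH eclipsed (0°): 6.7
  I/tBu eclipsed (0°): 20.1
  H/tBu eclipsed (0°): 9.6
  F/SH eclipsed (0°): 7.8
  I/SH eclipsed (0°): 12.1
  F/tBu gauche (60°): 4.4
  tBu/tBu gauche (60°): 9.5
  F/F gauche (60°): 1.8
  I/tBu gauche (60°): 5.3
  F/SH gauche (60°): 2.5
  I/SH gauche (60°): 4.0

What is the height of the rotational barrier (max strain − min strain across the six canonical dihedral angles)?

24.3 kJ/mol

F at 0° (eclipsed): tBu(0°)/F(0°) eclipsed 11.1; H(120°)/H(120°) eclipsed 3.5; SH(240°)/I(240°) eclipsed 12.1 → 26.7 kJ/mol.
F at 60° (staggered): tBu(0°)/F(60°) gauche 4.4; tBu(0°)/I(300°) gauche 5.3; SH(240°)/I(300°) gauche 4.0 → 13.7 kJ/mol.
F at 120° (eclipsed): tBu(0°)/I(0°) eclipsed 20.1; H(120°)/F(120°) eclipsed 5.3; SH(240°)/H(240°) eclipsed 6.7 → 32.1 kJ/mol.
F at 180° (staggered): tBu(0°)/I(60°) gauche 5.3; SH(240°)/F(180°) gauche 2.5 → 7.8 kJ/mol.
F at 240° (eclipsed): tBu(0°)/H(0°) eclipsed 9.6; H(120°)/I(120°) eclipsed 6.4; SH(240°)/F(240°) eclipsed 7.8 → 23.8 kJ/mol.
F at 300° (staggered): tBu(0°)/F(300°) gauche 4.4; SH(240°)/F(300°) gauche 2.5; SH(240°)/I(180°) gauche 4.0 → 10.9 kJ/mol.
Max at 120° (32.1 kJ/mol), min at 180° (7.8 kJ/mol); barrier = 24.3 kJ/mol.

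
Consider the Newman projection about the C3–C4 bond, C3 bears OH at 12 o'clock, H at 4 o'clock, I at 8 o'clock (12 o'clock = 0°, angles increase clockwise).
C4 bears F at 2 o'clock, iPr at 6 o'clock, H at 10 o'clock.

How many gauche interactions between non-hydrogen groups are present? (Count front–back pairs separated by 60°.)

Non-H gauche pairs: OH(0°)/F(60°); I(240°)/iPr(180°) — 2 interactions.

2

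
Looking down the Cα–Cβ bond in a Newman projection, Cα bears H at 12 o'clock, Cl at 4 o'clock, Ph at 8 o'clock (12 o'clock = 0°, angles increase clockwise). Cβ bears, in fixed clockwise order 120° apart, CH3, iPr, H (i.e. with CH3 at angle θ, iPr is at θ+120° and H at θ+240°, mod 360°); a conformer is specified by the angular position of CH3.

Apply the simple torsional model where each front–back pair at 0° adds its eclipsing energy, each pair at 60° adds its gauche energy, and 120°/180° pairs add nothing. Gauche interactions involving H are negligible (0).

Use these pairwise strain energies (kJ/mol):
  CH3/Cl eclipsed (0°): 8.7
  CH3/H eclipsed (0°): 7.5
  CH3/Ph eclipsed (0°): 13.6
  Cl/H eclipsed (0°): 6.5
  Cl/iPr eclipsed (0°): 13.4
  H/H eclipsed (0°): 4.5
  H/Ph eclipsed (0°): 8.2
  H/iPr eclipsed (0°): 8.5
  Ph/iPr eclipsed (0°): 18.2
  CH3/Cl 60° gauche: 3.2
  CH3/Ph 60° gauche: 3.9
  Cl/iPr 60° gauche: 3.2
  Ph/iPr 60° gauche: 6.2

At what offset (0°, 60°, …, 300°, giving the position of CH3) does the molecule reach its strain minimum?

CH3 at 0° (eclipsed): H(0°)/CH3(0°) eclipsed 7.5; Cl(120°)/iPr(120°) eclipsed 13.4; Ph(240°)/H(240°) eclipsed 8.2 → 29.1 kJ/mol.
CH3 at 60° (staggered): Cl(120°)/CH3(60°) gauche 3.2; Cl(120°)/iPr(180°) gauche 3.2; Ph(240°)/iPr(180°) gauche 6.2 → 12.6 kJ/mol.
CH3 at 120° (eclipsed): H(0°)/H(0°) eclipsed 4.5; Cl(120°)/CH3(120°) eclipsed 8.7; Ph(240°)/iPr(240°) eclipsed 18.2 → 31.4 kJ/mol.
CH3 at 180° (staggered): Cl(120°)/CH3(180°) gauche 3.2; Ph(240°)/CH3(180°) gauche 3.9; Ph(240°)/iPr(300°) gauche 6.2 → 13.3 kJ/mol.
CH3 at 240° (eclipsed): H(0°)/iPr(0°) eclipsed 8.5; Cl(120°)/H(120°) eclipsed 6.5; Ph(240°)/CH3(240°) eclipsed 13.6 → 28.6 kJ/mol.
CH3 at 300° (staggered): Cl(120°)/iPr(60°) gauche 3.2; Ph(240°)/CH3(300°) gauche 3.9 → 7.1 kJ/mol.
The minimum (7.1 kJ/mol) occurs with CH3 at 300°.

300°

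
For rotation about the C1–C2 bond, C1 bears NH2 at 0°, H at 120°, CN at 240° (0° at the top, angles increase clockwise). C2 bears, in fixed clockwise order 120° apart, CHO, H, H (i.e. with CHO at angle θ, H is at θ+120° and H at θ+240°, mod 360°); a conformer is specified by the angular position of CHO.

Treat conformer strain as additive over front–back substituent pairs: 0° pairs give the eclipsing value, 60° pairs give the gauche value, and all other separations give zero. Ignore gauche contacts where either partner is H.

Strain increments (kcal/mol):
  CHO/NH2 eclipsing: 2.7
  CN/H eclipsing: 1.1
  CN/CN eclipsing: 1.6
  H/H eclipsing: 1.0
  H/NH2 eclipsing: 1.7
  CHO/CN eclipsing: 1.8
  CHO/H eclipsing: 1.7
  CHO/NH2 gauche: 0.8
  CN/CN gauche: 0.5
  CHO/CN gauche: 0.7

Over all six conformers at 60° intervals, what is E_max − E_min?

CHO at 0° (eclipsed): NH2(0°)/CHO(0°) eclipsed 2.7; H(120°)/H(120°) eclipsed 1.0; CN(240°)/H(240°) eclipsed 1.1 → 4.8 kcal/mol.
CHO at 60° (staggered): NH2(0°)/CHO(60°) gauche 0.8 → 0.8 kcal/mol.
CHO at 120° (eclipsed): NH2(0°)/H(0°) eclipsed 1.7; H(120°)/CHO(120°) eclipsed 1.7; CN(240°)/H(240°) eclipsed 1.1 → 4.5 kcal/mol.
CHO at 180° (staggered): CN(240°)/CHO(180°) gauche 0.7 → 0.7 kcal/mol.
CHO at 240° (eclipsed): NH2(0°)/H(0°) eclipsed 1.7; H(120°)/H(120°) eclipsed 1.0; CN(240°)/CHO(240°) eclipsed 1.8 → 4.5 kcal/mol.
CHO at 300° (staggered): NH2(0°)/CHO(300°) gauche 0.8; CN(240°)/CHO(300°) gauche 0.7 → 1.5 kcal/mol.
Max at 0° (4.8 kcal/mol), min at 180° (0.7 kcal/mol); barrier = 4.1 kcal/mol.

4.1 kcal/mol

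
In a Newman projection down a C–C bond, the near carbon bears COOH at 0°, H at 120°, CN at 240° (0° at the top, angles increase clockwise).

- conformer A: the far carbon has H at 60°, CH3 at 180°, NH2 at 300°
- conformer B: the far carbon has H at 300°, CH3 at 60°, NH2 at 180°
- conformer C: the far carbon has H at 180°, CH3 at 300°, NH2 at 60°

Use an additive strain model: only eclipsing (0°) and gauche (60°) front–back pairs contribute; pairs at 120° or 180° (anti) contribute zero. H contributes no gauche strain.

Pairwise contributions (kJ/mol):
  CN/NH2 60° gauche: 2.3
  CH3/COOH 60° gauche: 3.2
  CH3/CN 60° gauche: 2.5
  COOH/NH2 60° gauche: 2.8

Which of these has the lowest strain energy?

A (staggered): COOH(0°)/NH2(300°) gauche 2.8; CN(240°)/CH3(180°) gauche 2.5; CN(240°)/NH2(300°) gauche 2.3 → 7.6 kJ/mol.
B (staggered): COOH(0°)/CH3(60°) gauche 3.2; CN(240°)/NH2(180°) gauche 2.3 → 5.5 kJ/mol.
C (staggered): COOH(0°)/CH3(300°) gauche 3.2; COOH(0°)/NH2(60°) gauche 2.8; CN(240°)/CH3(300°) gauche 2.5 → 8.5 kJ/mol.
B has the lowest total (5.5 kJ/mol).

B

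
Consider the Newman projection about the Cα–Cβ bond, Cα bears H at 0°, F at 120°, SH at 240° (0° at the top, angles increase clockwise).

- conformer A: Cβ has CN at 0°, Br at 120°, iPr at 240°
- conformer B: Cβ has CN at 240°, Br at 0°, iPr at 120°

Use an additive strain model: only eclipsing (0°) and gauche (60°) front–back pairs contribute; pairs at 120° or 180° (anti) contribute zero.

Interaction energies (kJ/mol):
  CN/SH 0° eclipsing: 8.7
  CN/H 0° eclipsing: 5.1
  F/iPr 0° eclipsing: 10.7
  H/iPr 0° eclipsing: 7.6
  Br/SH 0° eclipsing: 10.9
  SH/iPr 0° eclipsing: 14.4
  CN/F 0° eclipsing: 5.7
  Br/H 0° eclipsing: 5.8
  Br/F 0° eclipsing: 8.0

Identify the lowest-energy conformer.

B

A (eclipsed): H–CN eclipsed, F–Br eclipsed, SH–iPr eclipsed; 5.1 + 8.0 + 14.4 = 27.5 kJ/mol.
B (eclipsed): H–Br eclipsed, F–iPr eclipsed, SH–CN eclipsed; 5.8 + 10.7 + 8.7 = 25.2 kJ/mol.
B has the lowest total (25.2 kJ/mol).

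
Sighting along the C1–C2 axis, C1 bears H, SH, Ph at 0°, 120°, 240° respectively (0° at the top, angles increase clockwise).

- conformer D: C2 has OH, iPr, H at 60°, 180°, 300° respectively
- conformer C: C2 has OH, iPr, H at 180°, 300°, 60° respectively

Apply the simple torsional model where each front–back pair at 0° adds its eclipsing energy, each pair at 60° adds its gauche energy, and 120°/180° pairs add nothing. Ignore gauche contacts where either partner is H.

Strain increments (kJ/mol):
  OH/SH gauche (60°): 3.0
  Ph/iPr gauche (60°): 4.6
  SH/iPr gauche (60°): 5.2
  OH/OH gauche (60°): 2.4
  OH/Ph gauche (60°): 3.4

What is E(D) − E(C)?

D (staggered): SH(120°)/OH(60°) gauche 3.0; SH(120°)/iPr(180°) gauche 5.2; Ph(240°)/iPr(180°) gauche 4.6 → 12.8 kJ/mol.
C (staggered): SH(120°)/OH(180°) gauche 3.0; Ph(240°)/OH(180°) gauche 3.4; Ph(240°)/iPr(300°) gauche 4.6 → 11.0 kJ/mol.
E(D) − E(C) = 12.8 − 11.0 = +1.8 kJ/mol.

+1.8 kJ/mol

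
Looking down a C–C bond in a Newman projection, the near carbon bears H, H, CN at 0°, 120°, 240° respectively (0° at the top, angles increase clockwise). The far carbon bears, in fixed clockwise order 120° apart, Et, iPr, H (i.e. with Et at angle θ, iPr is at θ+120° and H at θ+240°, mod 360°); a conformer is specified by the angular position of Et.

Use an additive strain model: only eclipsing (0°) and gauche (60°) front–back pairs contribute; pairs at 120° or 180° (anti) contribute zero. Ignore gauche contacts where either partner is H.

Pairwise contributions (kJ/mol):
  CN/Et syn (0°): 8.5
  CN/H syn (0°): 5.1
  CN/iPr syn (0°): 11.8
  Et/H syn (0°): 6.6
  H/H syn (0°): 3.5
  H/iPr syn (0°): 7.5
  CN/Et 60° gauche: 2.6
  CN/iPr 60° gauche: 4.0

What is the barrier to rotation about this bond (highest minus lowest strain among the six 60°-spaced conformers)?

Et at 0° (eclipsed): H–Et eclipsed, H–iPr eclipsed, CN–H eclipsed; 6.6 + 7.5 + 5.1 = 19.2 kJ/mol.
Et at 60° (staggered): CN–iPr gauche; 4.0 = 4.0 kJ/mol.
Et at 120° (eclipsed): H–H eclipsed, H–Et eclipsed, CN–iPr eclipsed; 3.5 + 6.6 + 11.8 = 21.9 kJ/mol.
Et at 180° (staggered): CN–Et gauche, CN–iPr gauche; 2.6 + 4.0 = 6.6 kJ/mol.
Et at 240° (eclipsed): H–iPr eclipsed, H–H eclipsed, CN–Et eclipsed; 7.5 + 3.5 + 8.5 = 19.5 kJ/mol.
Et at 300° (staggered): CN–Et gauche; 2.6 = 2.6 kJ/mol.
Max at 120° (21.9 kJ/mol), min at 300° (2.6 kJ/mol); barrier = 19.3 kJ/mol.

19.3 kJ/mol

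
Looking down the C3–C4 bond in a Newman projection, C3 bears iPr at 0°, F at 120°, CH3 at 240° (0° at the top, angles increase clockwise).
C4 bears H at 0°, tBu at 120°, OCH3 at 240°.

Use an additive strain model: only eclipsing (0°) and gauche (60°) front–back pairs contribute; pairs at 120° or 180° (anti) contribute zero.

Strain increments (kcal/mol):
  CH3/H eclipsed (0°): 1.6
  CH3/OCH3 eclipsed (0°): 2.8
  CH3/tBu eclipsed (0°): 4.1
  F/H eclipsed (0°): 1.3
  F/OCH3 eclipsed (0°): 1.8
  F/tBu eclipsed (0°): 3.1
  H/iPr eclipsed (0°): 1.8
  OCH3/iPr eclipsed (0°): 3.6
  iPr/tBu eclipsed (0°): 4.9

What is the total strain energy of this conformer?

7.7 kcal/mol

This conformer (eclipsed): iPr(0°)/H(0°) eclipsed 1.8; F(120°)/tBu(120°) eclipsed 3.1; CH3(240°)/OCH3(240°) eclipsed 2.8 → 7.7 kcal/mol.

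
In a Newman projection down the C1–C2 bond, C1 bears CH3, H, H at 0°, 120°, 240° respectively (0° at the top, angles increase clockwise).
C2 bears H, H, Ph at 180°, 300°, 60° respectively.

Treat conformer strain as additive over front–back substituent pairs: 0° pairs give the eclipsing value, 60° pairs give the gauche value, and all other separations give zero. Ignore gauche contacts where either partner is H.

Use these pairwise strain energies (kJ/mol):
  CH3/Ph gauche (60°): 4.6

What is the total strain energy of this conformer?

4.6 kJ/mol

This conformer is staggered. CH3 at 0° is gauche with Ph at 60° (4.6). Total 4.6 kJ/mol.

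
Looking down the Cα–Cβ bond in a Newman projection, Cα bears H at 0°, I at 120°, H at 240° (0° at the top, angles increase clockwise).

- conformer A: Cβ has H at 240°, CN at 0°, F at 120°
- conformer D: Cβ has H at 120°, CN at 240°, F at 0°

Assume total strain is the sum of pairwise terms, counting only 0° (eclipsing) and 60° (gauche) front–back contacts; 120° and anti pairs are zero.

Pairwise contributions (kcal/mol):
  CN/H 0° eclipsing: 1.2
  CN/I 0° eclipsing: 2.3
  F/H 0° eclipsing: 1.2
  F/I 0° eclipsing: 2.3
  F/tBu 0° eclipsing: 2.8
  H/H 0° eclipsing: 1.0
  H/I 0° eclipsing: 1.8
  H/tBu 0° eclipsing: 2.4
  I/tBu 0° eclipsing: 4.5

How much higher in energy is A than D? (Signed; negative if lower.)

+0.3 kcal/mol

A (eclipsed): H(0°)/CN(0°) eclipsed 1.2; I(120°)/F(120°) eclipsed 2.3; H(240°)/H(240°) eclipsed 1.0 → 4.5 kcal/mol.
D (eclipsed): H(0°)/F(0°) eclipsed 1.2; I(120°)/H(120°) eclipsed 1.8; H(240°)/CN(240°) eclipsed 1.2 → 4.2 kcal/mol.
E(A) − E(D) = 4.5 − 4.2 = +0.3 kcal/mol.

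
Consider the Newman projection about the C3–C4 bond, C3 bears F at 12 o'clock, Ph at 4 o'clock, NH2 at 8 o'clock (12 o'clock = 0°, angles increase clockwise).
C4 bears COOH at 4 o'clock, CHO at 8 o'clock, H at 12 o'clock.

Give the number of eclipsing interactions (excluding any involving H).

Non-H eclipsing pairs: Ph(120°)/COOH(120°); NH2(240°)/CHO(240°) — 2 interactions.

2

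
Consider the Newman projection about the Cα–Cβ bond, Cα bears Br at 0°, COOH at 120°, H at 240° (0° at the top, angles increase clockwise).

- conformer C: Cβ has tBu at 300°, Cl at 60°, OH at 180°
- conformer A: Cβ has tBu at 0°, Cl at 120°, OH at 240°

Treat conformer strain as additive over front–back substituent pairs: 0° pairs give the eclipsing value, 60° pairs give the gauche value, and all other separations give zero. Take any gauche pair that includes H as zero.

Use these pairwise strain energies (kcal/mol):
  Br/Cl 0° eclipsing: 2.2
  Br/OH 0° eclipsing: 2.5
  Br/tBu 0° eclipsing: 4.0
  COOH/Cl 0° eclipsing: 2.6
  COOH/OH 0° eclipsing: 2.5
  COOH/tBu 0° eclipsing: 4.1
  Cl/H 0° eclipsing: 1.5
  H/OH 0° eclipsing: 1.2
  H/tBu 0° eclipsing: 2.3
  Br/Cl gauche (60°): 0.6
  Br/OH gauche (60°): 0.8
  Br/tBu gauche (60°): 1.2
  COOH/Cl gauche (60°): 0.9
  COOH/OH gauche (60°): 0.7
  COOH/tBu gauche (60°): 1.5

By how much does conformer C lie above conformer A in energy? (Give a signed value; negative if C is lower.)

C (staggered): Br–tBu gauche, Br–Cl gauche, COOH–Cl gauche, COOH–OH gauche; 1.2 + 0.6 + 0.9 + 0.7 = 3.4 kcal/mol.
A (eclipsed): Br–tBu eclipsed, COOH–Cl eclipsed, H–OH eclipsed; 4.0 + 2.6 + 1.2 = 7.8 kcal/mol.
E(C) − E(A) = 3.4 − 7.8 = -4.4 kcal/mol.

-4.4 kcal/mol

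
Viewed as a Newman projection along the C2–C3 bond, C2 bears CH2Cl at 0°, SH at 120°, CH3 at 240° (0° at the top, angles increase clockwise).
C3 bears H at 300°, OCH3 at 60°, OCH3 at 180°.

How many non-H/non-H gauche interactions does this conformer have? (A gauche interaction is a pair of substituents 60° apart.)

4

Non-H gauche pairs: CH2Cl(0°)/OCH3(60°); SH(120°)/OCH3(60°); SH(120°)/OCH3(180°); CH3(240°)/OCH3(180°) — 4 interactions.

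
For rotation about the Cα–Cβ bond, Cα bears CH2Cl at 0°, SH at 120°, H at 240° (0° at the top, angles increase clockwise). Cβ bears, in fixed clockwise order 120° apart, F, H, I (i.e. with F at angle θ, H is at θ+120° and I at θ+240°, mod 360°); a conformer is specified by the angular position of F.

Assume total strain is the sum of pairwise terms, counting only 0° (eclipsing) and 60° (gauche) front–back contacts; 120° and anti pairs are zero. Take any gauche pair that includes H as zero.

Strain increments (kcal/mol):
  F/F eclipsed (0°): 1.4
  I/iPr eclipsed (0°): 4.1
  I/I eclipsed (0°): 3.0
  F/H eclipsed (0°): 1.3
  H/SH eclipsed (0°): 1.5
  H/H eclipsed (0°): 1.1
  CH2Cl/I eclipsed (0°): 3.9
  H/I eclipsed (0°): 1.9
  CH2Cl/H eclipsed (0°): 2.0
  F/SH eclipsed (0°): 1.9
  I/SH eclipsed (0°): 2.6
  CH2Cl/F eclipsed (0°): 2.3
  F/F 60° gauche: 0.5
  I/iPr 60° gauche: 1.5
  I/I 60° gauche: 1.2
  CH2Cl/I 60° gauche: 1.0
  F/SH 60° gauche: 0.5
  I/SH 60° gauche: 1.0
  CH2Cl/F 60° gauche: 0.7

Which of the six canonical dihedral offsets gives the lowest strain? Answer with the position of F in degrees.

F at 0° (eclipsed): CH2Cl(0°)/F(0°) eclipsed 2.3; SH(120°)/H(120°) eclipsed 1.5; H(240°)/I(240°) eclipsed 1.9 → 5.7 kcal/mol.
F at 60° (staggered): CH2Cl(0°)/F(60°) gauche 0.7; CH2Cl(0°)/I(300°) gauche 1.0; SH(120°)/F(60°) gauche 0.5 → 2.2 kcal/mol.
F at 120° (eclipsed): CH2Cl(0°)/I(0°) eclipsed 3.9; SH(120°)/F(120°) eclipsed 1.9; H(240°)/H(240°) eclipsed 1.1 → 6.9 kcal/mol.
F at 180° (staggered): CH2Cl(0°)/I(60°) gauche 1.0; SH(120°)/F(180°) gauche 0.5; SH(120°)/I(60°) gauche 1.0 → 2.5 kcal/mol.
F at 240° (eclipsed): CH2Cl(0°)/H(0°) eclipsed 2.0; SH(120°)/I(120°) eclipsed 2.6; H(240°)/F(240°) eclipsed 1.3 → 5.9 kcal/mol.
F at 300° (staggered): CH2Cl(0°)/F(300°) gauche 0.7; SH(120°)/I(180°) gauche 1.0 → 1.7 kcal/mol.
The minimum (1.7 kcal/mol) occurs with F at 300°.

300°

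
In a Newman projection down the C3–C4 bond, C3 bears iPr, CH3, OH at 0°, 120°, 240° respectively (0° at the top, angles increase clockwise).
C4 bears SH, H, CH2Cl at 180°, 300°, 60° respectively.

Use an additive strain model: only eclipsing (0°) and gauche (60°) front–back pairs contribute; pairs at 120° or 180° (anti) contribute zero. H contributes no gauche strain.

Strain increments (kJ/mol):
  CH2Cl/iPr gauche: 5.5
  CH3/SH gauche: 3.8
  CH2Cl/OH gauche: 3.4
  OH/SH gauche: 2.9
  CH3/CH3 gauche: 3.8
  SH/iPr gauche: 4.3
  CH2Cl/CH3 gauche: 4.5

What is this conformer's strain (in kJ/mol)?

This conformer (staggered): iPr(0°)/CH2Cl(60°) gauche 5.5; CH3(120°)/SH(180°) gauche 3.8; CH3(120°)/CH2Cl(60°) gauche 4.5; OH(240°)/SH(180°) gauche 2.9 → 16.7 kJ/mol.

16.7 kJ/mol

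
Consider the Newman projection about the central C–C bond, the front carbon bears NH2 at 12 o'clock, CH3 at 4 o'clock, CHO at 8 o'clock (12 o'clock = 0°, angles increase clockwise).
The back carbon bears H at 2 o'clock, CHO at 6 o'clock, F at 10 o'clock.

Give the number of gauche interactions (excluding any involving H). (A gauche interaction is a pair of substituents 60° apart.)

Non-H gauche pairs: NH2(0°)/F(300°); CH3(120°)/CHO(180°); CHO(240°)/CHO(180°); CHO(240°)/F(300°) — 4 interactions.

4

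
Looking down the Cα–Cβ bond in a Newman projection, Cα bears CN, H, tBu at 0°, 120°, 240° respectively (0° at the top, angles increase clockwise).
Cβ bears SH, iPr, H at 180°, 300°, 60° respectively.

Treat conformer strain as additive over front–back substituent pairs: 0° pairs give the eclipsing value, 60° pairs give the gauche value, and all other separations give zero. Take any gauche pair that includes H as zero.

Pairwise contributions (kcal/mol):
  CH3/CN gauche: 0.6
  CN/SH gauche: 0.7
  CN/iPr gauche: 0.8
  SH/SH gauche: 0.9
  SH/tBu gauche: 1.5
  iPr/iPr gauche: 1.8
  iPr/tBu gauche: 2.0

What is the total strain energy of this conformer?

4.3 kcal/mol

This conformer (staggered): CN–iPr gauche, tBu–SH gauche, tBu–iPr gauche; 0.8 + 1.5 + 2.0 = 4.3 kcal/mol.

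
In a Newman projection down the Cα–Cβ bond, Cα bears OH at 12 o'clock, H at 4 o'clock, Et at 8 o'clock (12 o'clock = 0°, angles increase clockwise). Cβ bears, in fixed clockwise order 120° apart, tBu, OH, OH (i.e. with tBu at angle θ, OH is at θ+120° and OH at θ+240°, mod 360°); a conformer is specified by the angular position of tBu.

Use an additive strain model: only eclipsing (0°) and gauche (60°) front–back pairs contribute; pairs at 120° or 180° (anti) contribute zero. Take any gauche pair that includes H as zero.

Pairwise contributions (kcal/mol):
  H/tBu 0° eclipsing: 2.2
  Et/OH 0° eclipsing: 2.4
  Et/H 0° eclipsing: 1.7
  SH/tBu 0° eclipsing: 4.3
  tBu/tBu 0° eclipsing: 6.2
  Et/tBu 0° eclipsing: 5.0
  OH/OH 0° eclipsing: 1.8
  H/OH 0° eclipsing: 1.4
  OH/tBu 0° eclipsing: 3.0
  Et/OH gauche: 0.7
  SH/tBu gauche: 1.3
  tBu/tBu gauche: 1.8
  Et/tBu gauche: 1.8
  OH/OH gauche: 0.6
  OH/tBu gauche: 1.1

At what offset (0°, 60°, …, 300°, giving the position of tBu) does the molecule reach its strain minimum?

60°

tBu at 0° (eclipsed): OH(0°)/tBu(0°) eclipsed 3.0; H(120°)/OH(120°) eclipsed 1.4; Et(240°)/OH(240°) eclipsed 2.4 → 6.8 kcal/mol.
tBu at 60° (staggered): OH(0°)/tBu(60°) gauche 1.1; OH(0°)/OH(300°) gauche 0.6; Et(240°)/OH(180°) gauche 0.7; Et(240°)/OH(300°) gauche 0.7 → 3.1 kcal/mol.
tBu at 120° (eclipsed): OH(0°)/OH(0°) eclipsed 1.8; H(120°)/tBu(120°) eclipsed 2.2; Et(240°)/OH(240°) eclipsed 2.4 → 6.4 kcal/mol.
tBu at 180° (staggered): OH(0°)/OH(300°) gauche 0.6; OH(0°)/OH(60°) gauche 0.6; Et(240°)/tBu(180°) gauche 1.8; Et(240°)/OH(300°) gauche 0.7 → 3.7 kcal/mol.
tBu at 240° (eclipsed): OH(0°)/OH(0°) eclipsed 1.8; H(120°)/OH(120°) eclipsed 1.4; Et(240°)/tBu(240°) eclipsed 5.0 → 8.2 kcal/mol.
tBu at 300° (staggered): OH(0°)/tBu(300°) gauche 1.1; OH(0°)/OH(60°) gauche 0.6; Et(240°)/tBu(300°) gauche 1.8; Et(240°)/OH(180°) gauche 0.7 → 4.2 kcal/mol.
The minimum (3.1 kcal/mol) occurs with tBu at 60°.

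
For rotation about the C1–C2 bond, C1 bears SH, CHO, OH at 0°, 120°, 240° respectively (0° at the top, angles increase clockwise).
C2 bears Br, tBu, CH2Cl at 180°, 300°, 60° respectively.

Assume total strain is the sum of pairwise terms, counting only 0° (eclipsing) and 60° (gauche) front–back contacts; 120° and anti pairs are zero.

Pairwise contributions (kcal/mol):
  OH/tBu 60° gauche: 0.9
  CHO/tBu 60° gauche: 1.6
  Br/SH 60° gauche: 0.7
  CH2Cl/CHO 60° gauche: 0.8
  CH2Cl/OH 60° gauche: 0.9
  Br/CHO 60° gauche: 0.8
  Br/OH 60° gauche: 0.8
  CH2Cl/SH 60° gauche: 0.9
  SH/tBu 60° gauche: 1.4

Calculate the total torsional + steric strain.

5.6 kcal/mol

This conformer (staggered): SH–tBu gauche, SH–CH2Cl gauche, CHO–Br gauche, CHO–CH2Cl gauche, OH–Br gauche, OH–tBu gauche; 1.4 + 0.9 + 0.8 + 0.8 + 0.8 + 0.9 = 5.6 kcal/mol.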